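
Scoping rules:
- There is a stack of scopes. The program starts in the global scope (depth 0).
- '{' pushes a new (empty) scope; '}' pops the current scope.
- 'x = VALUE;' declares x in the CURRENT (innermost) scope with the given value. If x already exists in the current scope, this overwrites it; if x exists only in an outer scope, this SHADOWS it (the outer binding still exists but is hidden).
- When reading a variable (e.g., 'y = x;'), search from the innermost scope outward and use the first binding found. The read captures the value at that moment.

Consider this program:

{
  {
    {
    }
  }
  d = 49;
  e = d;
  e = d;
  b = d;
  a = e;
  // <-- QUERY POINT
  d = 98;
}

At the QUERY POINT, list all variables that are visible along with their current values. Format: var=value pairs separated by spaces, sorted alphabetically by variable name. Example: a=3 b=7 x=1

Answer: a=49 b=49 d=49 e=49

Derivation:
Step 1: enter scope (depth=1)
Step 2: enter scope (depth=2)
Step 3: enter scope (depth=3)
Step 4: exit scope (depth=2)
Step 5: exit scope (depth=1)
Step 6: declare d=49 at depth 1
Step 7: declare e=(read d)=49 at depth 1
Step 8: declare e=(read d)=49 at depth 1
Step 9: declare b=(read d)=49 at depth 1
Step 10: declare a=(read e)=49 at depth 1
Visible at query point: a=49 b=49 d=49 e=49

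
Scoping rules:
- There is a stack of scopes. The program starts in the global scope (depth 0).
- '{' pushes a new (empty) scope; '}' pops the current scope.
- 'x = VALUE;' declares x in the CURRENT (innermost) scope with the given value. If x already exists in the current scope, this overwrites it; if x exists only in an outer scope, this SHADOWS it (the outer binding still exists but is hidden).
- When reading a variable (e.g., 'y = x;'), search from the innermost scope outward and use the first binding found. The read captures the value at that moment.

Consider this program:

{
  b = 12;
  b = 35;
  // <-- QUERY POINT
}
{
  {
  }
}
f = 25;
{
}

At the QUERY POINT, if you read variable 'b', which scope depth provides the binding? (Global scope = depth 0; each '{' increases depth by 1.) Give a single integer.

Answer: 1

Derivation:
Step 1: enter scope (depth=1)
Step 2: declare b=12 at depth 1
Step 3: declare b=35 at depth 1
Visible at query point: b=35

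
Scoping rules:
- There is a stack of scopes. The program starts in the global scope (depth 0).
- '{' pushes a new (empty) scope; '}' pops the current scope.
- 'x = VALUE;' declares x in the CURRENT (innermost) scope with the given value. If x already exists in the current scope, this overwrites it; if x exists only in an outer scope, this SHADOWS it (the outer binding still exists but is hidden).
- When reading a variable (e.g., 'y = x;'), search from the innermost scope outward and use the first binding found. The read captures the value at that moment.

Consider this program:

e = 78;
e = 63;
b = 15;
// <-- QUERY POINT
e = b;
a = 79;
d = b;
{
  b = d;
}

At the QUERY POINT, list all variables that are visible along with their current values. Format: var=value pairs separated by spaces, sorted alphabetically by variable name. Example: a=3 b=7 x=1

Answer: b=15 e=63

Derivation:
Step 1: declare e=78 at depth 0
Step 2: declare e=63 at depth 0
Step 3: declare b=15 at depth 0
Visible at query point: b=15 e=63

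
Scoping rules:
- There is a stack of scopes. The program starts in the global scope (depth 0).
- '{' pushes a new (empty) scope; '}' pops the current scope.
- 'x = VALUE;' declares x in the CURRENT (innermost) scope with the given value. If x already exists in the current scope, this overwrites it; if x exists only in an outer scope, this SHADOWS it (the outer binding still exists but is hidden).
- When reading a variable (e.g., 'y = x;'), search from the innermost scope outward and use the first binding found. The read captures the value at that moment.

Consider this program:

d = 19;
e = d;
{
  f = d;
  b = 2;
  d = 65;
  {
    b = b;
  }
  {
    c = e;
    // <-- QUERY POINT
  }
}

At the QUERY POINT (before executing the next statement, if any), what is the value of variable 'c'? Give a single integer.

Step 1: declare d=19 at depth 0
Step 2: declare e=(read d)=19 at depth 0
Step 3: enter scope (depth=1)
Step 4: declare f=(read d)=19 at depth 1
Step 5: declare b=2 at depth 1
Step 6: declare d=65 at depth 1
Step 7: enter scope (depth=2)
Step 8: declare b=(read b)=2 at depth 2
Step 9: exit scope (depth=1)
Step 10: enter scope (depth=2)
Step 11: declare c=(read e)=19 at depth 2
Visible at query point: b=2 c=19 d=65 e=19 f=19

Answer: 19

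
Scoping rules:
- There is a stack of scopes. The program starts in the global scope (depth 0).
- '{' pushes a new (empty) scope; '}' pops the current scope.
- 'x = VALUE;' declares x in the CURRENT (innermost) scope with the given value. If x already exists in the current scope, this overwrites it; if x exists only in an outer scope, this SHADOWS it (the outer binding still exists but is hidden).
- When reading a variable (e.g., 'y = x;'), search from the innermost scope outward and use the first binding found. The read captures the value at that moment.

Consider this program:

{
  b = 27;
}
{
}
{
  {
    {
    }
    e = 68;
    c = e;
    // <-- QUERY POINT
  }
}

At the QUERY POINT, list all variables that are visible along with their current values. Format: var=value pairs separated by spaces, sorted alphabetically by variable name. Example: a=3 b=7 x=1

Answer: c=68 e=68

Derivation:
Step 1: enter scope (depth=1)
Step 2: declare b=27 at depth 1
Step 3: exit scope (depth=0)
Step 4: enter scope (depth=1)
Step 5: exit scope (depth=0)
Step 6: enter scope (depth=1)
Step 7: enter scope (depth=2)
Step 8: enter scope (depth=3)
Step 9: exit scope (depth=2)
Step 10: declare e=68 at depth 2
Step 11: declare c=(read e)=68 at depth 2
Visible at query point: c=68 e=68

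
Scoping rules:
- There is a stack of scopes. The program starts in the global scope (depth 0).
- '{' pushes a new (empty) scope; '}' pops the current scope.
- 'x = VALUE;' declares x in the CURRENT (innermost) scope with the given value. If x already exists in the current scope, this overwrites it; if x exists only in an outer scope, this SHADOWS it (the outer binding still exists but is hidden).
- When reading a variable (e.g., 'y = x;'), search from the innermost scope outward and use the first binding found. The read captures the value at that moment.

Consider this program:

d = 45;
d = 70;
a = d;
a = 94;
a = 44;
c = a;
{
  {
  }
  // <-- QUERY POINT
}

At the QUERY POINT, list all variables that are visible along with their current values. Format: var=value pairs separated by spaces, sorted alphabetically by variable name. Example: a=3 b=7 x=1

Step 1: declare d=45 at depth 0
Step 2: declare d=70 at depth 0
Step 3: declare a=(read d)=70 at depth 0
Step 4: declare a=94 at depth 0
Step 5: declare a=44 at depth 0
Step 6: declare c=(read a)=44 at depth 0
Step 7: enter scope (depth=1)
Step 8: enter scope (depth=2)
Step 9: exit scope (depth=1)
Visible at query point: a=44 c=44 d=70

Answer: a=44 c=44 d=70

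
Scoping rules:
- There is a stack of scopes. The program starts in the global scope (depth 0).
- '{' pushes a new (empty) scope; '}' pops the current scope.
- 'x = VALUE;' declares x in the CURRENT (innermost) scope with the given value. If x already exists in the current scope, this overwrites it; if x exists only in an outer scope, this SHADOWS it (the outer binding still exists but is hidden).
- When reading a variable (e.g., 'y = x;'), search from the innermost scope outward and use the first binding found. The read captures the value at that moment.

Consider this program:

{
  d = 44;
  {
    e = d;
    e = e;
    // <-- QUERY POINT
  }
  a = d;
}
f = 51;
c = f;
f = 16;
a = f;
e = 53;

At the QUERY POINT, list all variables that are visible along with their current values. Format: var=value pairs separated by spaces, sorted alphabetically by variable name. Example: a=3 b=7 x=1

Answer: d=44 e=44

Derivation:
Step 1: enter scope (depth=1)
Step 2: declare d=44 at depth 1
Step 3: enter scope (depth=2)
Step 4: declare e=(read d)=44 at depth 2
Step 5: declare e=(read e)=44 at depth 2
Visible at query point: d=44 e=44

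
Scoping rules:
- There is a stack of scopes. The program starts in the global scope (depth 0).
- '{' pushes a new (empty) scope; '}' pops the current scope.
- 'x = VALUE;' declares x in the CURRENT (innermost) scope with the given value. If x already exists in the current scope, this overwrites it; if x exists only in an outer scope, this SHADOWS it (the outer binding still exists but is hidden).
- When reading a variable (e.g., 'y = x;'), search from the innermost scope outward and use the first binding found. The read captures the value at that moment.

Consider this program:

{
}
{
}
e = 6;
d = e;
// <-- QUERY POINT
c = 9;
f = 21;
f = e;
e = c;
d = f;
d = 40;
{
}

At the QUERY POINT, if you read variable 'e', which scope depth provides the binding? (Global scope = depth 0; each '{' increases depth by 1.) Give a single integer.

Answer: 0

Derivation:
Step 1: enter scope (depth=1)
Step 2: exit scope (depth=0)
Step 3: enter scope (depth=1)
Step 4: exit scope (depth=0)
Step 5: declare e=6 at depth 0
Step 6: declare d=(read e)=6 at depth 0
Visible at query point: d=6 e=6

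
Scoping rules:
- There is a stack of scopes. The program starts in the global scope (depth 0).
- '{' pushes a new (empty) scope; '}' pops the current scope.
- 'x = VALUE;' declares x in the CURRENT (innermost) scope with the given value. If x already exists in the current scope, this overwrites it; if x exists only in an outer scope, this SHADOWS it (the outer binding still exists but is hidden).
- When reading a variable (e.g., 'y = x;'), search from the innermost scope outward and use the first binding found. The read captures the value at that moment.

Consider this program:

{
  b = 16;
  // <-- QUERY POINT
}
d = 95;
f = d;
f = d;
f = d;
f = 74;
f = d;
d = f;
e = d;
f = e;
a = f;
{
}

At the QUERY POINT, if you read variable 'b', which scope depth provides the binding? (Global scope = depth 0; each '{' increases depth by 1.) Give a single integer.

Step 1: enter scope (depth=1)
Step 2: declare b=16 at depth 1
Visible at query point: b=16

Answer: 1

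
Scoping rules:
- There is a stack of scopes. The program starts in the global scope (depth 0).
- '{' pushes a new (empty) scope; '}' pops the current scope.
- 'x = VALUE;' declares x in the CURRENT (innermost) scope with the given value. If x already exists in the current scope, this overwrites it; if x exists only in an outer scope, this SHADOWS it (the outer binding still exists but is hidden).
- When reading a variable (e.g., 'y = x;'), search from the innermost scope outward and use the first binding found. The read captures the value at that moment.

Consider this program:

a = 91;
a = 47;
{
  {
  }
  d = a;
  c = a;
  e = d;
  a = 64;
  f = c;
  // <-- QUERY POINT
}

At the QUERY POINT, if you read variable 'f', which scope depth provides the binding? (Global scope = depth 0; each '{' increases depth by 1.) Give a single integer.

Step 1: declare a=91 at depth 0
Step 2: declare a=47 at depth 0
Step 3: enter scope (depth=1)
Step 4: enter scope (depth=2)
Step 5: exit scope (depth=1)
Step 6: declare d=(read a)=47 at depth 1
Step 7: declare c=(read a)=47 at depth 1
Step 8: declare e=(read d)=47 at depth 1
Step 9: declare a=64 at depth 1
Step 10: declare f=(read c)=47 at depth 1
Visible at query point: a=64 c=47 d=47 e=47 f=47

Answer: 1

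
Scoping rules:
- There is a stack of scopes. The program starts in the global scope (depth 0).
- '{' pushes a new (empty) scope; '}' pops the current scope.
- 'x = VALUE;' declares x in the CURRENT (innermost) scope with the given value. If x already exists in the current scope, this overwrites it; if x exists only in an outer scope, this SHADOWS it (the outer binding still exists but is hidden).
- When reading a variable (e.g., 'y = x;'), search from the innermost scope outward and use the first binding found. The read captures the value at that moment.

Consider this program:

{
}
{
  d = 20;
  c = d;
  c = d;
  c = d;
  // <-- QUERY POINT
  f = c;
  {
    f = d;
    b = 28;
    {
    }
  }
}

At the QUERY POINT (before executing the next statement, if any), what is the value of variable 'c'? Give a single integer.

Step 1: enter scope (depth=1)
Step 2: exit scope (depth=0)
Step 3: enter scope (depth=1)
Step 4: declare d=20 at depth 1
Step 5: declare c=(read d)=20 at depth 1
Step 6: declare c=(read d)=20 at depth 1
Step 7: declare c=(read d)=20 at depth 1
Visible at query point: c=20 d=20

Answer: 20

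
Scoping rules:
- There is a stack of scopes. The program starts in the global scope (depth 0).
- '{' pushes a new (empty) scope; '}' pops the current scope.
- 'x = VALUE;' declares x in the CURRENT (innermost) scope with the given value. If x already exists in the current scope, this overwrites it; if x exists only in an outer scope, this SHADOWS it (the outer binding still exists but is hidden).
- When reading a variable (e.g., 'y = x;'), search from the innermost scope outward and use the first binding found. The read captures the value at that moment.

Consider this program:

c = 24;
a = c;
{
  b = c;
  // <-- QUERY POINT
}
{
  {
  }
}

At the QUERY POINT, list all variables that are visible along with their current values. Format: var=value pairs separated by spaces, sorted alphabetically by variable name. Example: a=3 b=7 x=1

Step 1: declare c=24 at depth 0
Step 2: declare a=(read c)=24 at depth 0
Step 3: enter scope (depth=1)
Step 4: declare b=(read c)=24 at depth 1
Visible at query point: a=24 b=24 c=24

Answer: a=24 b=24 c=24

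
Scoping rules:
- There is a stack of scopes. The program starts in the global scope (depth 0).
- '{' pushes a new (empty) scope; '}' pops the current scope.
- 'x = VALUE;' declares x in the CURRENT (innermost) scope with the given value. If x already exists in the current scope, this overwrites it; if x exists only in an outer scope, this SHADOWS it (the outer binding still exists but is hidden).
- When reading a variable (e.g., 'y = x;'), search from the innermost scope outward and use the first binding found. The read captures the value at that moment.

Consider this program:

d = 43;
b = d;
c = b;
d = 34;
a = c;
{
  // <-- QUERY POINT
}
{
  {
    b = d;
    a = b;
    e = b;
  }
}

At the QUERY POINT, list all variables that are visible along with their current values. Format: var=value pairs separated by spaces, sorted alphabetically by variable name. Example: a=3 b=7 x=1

Step 1: declare d=43 at depth 0
Step 2: declare b=(read d)=43 at depth 0
Step 3: declare c=(read b)=43 at depth 0
Step 4: declare d=34 at depth 0
Step 5: declare a=(read c)=43 at depth 0
Step 6: enter scope (depth=1)
Visible at query point: a=43 b=43 c=43 d=34

Answer: a=43 b=43 c=43 d=34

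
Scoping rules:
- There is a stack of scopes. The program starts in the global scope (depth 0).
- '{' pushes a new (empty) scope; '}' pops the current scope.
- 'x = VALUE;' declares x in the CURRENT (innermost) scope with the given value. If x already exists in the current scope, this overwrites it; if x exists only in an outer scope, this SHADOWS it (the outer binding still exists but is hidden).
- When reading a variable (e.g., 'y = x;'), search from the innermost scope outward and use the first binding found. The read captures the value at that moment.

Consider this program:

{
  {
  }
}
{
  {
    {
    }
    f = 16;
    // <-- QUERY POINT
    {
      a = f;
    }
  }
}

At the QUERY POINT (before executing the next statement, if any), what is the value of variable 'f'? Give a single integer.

Answer: 16

Derivation:
Step 1: enter scope (depth=1)
Step 2: enter scope (depth=2)
Step 3: exit scope (depth=1)
Step 4: exit scope (depth=0)
Step 5: enter scope (depth=1)
Step 6: enter scope (depth=2)
Step 7: enter scope (depth=3)
Step 8: exit scope (depth=2)
Step 9: declare f=16 at depth 2
Visible at query point: f=16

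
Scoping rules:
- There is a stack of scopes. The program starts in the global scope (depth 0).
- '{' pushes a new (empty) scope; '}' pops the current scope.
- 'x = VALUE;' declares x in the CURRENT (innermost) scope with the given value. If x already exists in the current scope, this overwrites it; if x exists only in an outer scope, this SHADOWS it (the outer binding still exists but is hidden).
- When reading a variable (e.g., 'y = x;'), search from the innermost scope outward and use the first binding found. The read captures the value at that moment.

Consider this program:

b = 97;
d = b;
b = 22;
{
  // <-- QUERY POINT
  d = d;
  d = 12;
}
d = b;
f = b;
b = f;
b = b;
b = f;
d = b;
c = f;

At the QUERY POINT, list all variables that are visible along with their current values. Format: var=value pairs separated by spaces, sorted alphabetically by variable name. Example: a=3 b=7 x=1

Answer: b=22 d=97

Derivation:
Step 1: declare b=97 at depth 0
Step 2: declare d=(read b)=97 at depth 0
Step 3: declare b=22 at depth 0
Step 4: enter scope (depth=1)
Visible at query point: b=22 d=97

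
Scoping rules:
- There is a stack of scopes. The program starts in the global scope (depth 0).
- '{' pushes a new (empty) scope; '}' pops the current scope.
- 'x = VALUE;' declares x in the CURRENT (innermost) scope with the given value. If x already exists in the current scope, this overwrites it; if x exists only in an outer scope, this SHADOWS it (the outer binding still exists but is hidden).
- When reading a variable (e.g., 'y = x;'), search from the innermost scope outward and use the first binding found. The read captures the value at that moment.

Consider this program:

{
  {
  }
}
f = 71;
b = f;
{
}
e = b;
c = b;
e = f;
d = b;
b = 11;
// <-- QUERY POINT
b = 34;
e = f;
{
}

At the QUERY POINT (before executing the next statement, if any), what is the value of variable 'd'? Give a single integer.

Step 1: enter scope (depth=1)
Step 2: enter scope (depth=2)
Step 3: exit scope (depth=1)
Step 4: exit scope (depth=0)
Step 5: declare f=71 at depth 0
Step 6: declare b=(read f)=71 at depth 0
Step 7: enter scope (depth=1)
Step 8: exit scope (depth=0)
Step 9: declare e=(read b)=71 at depth 0
Step 10: declare c=(read b)=71 at depth 0
Step 11: declare e=(read f)=71 at depth 0
Step 12: declare d=(read b)=71 at depth 0
Step 13: declare b=11 at depth 0
Visible at query point: b=11 c=71 d=71 e=71 f=71

Answer: 71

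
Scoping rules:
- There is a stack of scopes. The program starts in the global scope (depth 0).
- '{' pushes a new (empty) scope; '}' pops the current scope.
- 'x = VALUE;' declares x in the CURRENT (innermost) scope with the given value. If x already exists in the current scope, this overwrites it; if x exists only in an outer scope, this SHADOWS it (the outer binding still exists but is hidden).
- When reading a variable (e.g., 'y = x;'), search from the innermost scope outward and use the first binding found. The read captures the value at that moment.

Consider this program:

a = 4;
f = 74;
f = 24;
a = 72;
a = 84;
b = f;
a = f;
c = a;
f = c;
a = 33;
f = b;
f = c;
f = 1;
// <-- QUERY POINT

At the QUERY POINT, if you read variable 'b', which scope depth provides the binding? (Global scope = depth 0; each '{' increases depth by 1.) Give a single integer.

Step 1: declare a=4 at depth 0
Step 2: declare f=74 at depth 0
Step 3: declare f=24 at depth 0
Step 4: declare a=72 at depth 0
Step 5: declare a=84 at depth 0
Step 6: declare b=(read f)=24 at depth 0
Step 7: declare a=(read f)=24 at depth 0
Step 8: declare c=(read a)=24 at depth 0
Step 9: declare f=(read c)=24 at depth 0
Step 10: declare a=33 at depth 0
Step 11: declare f=(read b)=24 at depth 0
Step 12: declare f=(read c)=24 at depth 0
Step 13: declare f=1 at depth 0
Visible at query point: a=33 b=24 c=24 f=1

Answer: 0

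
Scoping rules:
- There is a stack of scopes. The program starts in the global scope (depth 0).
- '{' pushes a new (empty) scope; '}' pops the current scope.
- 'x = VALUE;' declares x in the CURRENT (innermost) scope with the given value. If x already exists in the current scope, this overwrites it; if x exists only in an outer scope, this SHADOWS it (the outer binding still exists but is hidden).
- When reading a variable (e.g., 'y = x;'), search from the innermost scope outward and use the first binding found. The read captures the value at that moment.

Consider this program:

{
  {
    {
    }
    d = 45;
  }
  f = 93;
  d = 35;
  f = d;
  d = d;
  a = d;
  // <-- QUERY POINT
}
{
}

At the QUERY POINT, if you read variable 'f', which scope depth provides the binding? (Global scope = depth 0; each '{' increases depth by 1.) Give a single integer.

Step 1: enter scope (depth=1)
Step 2: enter scope (depth=2)
Step 3: enter scope (depth=3)
Step 4: exit scope (depth=2)
Step 5: declare d=45 at depth 2
Step 6: exit scope (depth=1)
Step 7: declare f=93 at depth 1
Step 8: declare d=35 at depth 1
Step 9: declare f=(read d)=35 at depth 1
Step 10: declare d=(read d)=35 at depth 1
Step 11: declare a=(read d)=35 at depth 1
Visible at query point: a=35 d=35 f=35

Answer: 1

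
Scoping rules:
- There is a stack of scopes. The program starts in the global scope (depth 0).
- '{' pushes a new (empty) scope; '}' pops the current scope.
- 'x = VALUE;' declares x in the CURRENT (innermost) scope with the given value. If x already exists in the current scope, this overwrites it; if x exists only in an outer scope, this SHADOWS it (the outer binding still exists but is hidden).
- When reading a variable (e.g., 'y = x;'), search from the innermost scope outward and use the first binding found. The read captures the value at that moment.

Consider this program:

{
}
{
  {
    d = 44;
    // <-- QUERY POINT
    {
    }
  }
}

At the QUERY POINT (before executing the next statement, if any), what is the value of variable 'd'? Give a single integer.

Answer: 44

Derivation:
Step 1: enter scope (depth=1)
Step 2: exit scope (depth=0)
Step 3: enter scope (depth=1)
Step 4: enter scope (depth=2)
Step 5: declare d=44 at depth 2
Visible at query point: d=44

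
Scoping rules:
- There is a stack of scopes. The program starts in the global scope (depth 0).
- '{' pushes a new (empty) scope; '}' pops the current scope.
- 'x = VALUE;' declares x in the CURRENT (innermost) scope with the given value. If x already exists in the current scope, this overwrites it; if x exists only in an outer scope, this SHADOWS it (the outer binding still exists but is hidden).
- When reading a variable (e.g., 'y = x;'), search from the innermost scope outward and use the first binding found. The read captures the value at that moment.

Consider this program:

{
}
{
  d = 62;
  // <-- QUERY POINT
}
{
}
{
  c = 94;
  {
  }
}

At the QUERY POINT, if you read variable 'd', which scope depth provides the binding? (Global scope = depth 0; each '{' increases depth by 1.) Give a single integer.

Step 1: enter scope (depth=1)
Step 2: exit scope (depth=0)
Step 3: enter scope (depth=1)
Step 4: declare d=62 at depth 1
Visible at query point: d=62

Answer: 1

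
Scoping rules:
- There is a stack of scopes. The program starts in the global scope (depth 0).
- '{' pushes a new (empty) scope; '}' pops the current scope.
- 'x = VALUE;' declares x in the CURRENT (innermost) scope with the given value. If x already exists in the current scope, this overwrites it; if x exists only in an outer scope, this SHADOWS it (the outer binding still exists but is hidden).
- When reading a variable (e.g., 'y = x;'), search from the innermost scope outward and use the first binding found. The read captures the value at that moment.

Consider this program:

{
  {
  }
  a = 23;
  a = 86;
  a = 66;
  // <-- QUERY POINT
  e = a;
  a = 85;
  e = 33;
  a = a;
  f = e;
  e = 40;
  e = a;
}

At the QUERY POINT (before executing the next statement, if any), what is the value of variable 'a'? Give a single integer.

Answer: 66

Derivation:
Step 1: enter scope (depth=1)
Step 2: enter scope (depth=2)
Step 3: exit scope (depth=1)
Step 4: declare a=23 at depth 1
Step 5: declare a=86 at depth 1
Step 6: declare a=66 at depth 1
Visible at query point: a=66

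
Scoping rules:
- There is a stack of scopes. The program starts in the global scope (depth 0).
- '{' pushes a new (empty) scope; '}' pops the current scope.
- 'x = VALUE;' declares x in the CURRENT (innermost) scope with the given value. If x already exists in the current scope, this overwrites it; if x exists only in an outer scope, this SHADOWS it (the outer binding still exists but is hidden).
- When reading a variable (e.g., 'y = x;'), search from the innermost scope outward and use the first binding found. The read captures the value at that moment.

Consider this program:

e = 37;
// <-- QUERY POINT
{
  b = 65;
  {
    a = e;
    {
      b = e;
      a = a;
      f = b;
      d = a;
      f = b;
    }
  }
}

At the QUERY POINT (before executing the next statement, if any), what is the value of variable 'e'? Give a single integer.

Answer: 37

Derivation:
Step 1: declare e=37 at depth 0
Visible at query point: e=37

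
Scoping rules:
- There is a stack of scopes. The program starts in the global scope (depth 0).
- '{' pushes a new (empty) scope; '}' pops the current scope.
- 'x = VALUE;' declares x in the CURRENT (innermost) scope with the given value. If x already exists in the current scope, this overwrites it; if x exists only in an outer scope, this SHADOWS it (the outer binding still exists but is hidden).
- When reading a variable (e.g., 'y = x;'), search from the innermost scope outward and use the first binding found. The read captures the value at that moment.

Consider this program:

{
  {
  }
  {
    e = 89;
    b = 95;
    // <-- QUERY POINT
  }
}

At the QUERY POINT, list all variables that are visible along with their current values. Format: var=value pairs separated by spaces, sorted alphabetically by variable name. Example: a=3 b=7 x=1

Answer: b=95 e=89

Derivation:
Step 1: enter scope (depth=1)
Step 2: enter scope (depth=2)
Step 3: exit scope (depth=1)
Step 4: enter scope (depth=2)
Step 5: declare e=89 at depth 2
Step 6: declare b=95 at depth 2
Visible at query point: b=95 e=89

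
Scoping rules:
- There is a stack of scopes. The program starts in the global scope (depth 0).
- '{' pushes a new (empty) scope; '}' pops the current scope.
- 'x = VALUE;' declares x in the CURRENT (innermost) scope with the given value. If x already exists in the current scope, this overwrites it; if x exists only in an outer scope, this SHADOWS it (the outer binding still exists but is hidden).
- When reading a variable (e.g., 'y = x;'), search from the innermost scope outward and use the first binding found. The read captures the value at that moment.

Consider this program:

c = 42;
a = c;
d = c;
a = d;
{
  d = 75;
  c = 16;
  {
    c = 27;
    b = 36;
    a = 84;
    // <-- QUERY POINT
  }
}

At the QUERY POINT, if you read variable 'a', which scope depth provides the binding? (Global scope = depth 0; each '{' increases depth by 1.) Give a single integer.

Answer: 2

Derivation:
Step 1: declare c=42 at depth 0
Step 2: declare a=(read c)=42 at depth 0
Step 3: declare d=(read c)=42 at depth 0
Step 4: declare a=(read d)=42 at depth 0
Step 5: enter scope (depth=1)
Step 6: declare d=75 at depth 1
Step 7: declare c=16 at depth 1
Step 8: enter scope (depth=2)
Step 9: declare c=27 at depth 2
Step 10: declare b=36 at depth 2
Step 11: declare a=84 at depth 2
Visible at query point: a=84 b=36 c=27 d=75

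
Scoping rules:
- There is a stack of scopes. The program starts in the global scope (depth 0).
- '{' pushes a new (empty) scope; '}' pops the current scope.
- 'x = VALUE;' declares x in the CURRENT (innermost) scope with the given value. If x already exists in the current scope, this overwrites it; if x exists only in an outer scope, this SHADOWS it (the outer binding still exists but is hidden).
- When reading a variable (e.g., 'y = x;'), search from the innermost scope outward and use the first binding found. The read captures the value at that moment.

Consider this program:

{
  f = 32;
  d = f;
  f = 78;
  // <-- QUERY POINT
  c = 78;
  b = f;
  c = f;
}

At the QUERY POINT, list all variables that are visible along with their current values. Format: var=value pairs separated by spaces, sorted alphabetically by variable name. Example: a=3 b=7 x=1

Step 1: enter scope (depth=1)
Step 2: declare f=32 at depth 1
Step 3: declare d=(read f)=32 at depth 1
Step 4: declare f=78 at depth 1
Visible at query point: d=32 f=78

Answer: d=32 f=78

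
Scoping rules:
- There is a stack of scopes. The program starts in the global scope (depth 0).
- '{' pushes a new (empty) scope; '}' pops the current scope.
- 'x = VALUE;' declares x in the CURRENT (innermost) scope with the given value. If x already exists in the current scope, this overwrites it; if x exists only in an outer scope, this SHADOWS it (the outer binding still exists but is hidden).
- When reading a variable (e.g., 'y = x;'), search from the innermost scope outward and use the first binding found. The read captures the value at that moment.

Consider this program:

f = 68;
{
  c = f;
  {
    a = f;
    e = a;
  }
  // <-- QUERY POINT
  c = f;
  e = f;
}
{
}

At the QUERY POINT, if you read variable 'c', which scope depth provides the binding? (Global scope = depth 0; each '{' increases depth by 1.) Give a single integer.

Step 1: declare f=68 at depth 0
Step 2: enter scope (depth=1)
Step 3: declare c=(read f)=68 at depth 1
Step 4: enter scope (depth=2)
Step 5: declare a=(read f)=68 at depth 2
Step 6: declare e=(read a)=68 at depth 2
Step 7: exit scope (depth=1)
Visible at query point: c=68 f=68

Answer: 1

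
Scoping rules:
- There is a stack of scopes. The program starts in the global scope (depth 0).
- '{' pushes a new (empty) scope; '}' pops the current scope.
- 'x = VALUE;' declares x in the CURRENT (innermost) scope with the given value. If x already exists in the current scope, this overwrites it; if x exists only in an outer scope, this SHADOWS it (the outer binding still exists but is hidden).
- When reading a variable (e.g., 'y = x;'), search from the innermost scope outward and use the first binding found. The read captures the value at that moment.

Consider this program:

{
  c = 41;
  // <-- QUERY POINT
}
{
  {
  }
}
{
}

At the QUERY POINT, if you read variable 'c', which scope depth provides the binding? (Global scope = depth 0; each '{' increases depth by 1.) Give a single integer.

Step 1: enter scope (depth=1)
Step 2: declare c=41 at depth 1
Visible at query point: c=41

Answer: 1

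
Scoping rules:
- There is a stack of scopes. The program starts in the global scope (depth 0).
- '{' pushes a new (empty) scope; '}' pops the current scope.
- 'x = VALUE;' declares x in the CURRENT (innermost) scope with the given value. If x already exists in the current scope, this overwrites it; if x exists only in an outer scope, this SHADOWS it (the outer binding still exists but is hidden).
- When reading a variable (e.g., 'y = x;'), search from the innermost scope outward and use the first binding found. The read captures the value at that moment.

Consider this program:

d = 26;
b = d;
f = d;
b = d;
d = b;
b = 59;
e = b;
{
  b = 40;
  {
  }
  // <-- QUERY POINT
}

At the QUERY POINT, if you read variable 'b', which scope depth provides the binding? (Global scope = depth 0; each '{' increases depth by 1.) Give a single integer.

Step 1: declare d=26 at depth 0
Step 2: declare b=(read d)=26 at depth 0
Step 3: declare f=(read d)=26 at depth 0
Step 4: declare b=(read d)=26 at depth 0
Step 5: declare d=(read b)=26 at depth 0
Step 6: declare b=59 at depth 0
Step 7: declare e=(read b)=59 at depth 0
Step 8: enter scope (depth=1)
Step 9: declare b=40 at depth 1
Step 10: enter scope (depth=2)
Step 11: exit scope (depth=1)
Visible at query point: b=40 d=26 e=59 f=26

Answer: 1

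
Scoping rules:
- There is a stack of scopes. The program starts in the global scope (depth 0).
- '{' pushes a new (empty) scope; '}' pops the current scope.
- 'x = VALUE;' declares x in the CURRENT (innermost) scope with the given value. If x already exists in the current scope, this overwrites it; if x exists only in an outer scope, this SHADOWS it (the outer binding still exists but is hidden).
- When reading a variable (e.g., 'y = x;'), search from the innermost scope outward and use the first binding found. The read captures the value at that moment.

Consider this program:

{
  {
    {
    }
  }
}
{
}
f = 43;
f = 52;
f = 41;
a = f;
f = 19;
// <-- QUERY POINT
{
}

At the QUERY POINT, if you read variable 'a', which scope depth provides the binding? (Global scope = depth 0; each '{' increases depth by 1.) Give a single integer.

Answer: 0

Derivation:
Step 1: enter scope (depth=1)
Step 2: enter scope (depth=2)
Step 3: enter scope (depth=3)
Step 4: exit scope (depth=2)
Step 5: exit scope (depth=1)
Step 6: exit scope (depth=0)
Step 7: enter scope (depth=1)
Step 8: exit scope (depth=0)
Step 9: declare f=43 at depth 0
Step 10: declare f=52 at depth 0
Step 11: declare f=41 at depth 0
Step 12: declare a=(read f)=41 at depth 0
Step 13: declare f=19 at depth 0
Visible at query point: a=41 f=19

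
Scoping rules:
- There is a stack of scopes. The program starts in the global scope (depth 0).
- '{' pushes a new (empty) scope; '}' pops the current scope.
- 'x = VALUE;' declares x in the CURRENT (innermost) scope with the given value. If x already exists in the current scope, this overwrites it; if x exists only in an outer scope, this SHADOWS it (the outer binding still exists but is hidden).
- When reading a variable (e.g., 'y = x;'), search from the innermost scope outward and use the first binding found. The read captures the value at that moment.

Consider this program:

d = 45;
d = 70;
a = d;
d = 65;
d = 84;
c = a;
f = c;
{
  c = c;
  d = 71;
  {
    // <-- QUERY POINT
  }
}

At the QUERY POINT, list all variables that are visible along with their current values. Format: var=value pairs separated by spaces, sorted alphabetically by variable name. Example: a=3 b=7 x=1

Answer: a=70 c=70 d=71 f=70

Derivation:
Step 1: declare d=45 at depth 0
Step 2: declare d=70 at depth 0
Step 3: declare a=(read d)=70 at depth 0
Step 4: declare d=65 at depth 0
Step 5: declare d=84 at depth 0
Step 6: declare c=(read a)=70 at depth 0
Step 7: declare f=(read c)=70 at depth 0
Step 8: enter scope (depth=1)
Step 9: declare c=(read c)=70 at depth 1
Step 10: declare d=71 at depth 1
Step 11: enter scope (depth=2)
Visible at query point: a=70 c=70 d=71 f=70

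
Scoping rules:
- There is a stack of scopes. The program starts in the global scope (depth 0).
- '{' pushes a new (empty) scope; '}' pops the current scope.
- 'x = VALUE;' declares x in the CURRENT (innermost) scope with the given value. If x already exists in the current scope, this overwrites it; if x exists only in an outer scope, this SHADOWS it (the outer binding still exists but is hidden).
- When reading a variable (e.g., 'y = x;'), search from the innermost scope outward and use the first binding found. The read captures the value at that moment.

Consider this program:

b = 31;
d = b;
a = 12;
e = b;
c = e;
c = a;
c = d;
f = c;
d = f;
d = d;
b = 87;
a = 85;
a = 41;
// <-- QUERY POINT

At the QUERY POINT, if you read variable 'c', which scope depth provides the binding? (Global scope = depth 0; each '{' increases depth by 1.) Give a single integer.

Answer: 0

Derivation:
Step 1: declare b=31 at depth 0
Step 2: declare d=(read b)=31 at depth 0
Step 3: declare a=12 at depth 0
Step 4: declare e=(read b)=31 at depth 0
Step 5: declare c=(read e)=31 at depth 0
Step 6: declare c=(read a)=12 at depth 0
Step 7: declare c=(read d)=31 at depth 0
Step 8: declare f=(read c)=31 at depth 0
Step 9: declare d=(read f)=31 at depth 0
Step 10: declare d=(read d)=31 at depth 0
Step 11: declare b=87 at depth 0
Step 12: declare a=85 at depth 0
Step 13: declare a=41 at depth 0
Visible at query point: a=41 b=87 c=31 d=31 e=31 f=31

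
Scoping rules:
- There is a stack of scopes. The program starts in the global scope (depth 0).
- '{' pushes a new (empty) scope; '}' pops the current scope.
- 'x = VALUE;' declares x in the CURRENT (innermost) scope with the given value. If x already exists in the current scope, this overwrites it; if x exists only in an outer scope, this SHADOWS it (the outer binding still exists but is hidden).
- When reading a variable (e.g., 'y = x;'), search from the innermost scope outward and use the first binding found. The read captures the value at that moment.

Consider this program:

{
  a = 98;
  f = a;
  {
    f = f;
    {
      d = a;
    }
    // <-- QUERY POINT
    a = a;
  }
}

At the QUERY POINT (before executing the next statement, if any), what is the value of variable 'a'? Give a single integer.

Step 1: enter scope (depth=1)
Step 2: declare a=98 at depth 1
Step 3: declare f=(read a)=98 at depth 1
Step 4: enter scope (depth=2)
Step 5: declare f=(read f)=98 at depth 2
Step 6: enter scope (depth=3)
Step 7: declare d=(read a)=98 at depth 3
Step 8: exit scope (depth=2)
Visible at query point: a=98 f=98

Answer: 98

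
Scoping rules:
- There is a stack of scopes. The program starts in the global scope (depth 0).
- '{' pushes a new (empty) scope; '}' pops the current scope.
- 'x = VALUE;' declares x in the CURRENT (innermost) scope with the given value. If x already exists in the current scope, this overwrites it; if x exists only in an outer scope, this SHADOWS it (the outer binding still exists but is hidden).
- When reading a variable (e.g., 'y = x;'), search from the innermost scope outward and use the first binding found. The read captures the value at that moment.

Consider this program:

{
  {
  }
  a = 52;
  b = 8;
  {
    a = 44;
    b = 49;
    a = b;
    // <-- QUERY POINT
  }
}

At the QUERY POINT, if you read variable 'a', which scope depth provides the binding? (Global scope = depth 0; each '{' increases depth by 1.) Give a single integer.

Answer: 2

Derivation:
Step 1: enter scope (depth=1)
Step 2: enter scope (depth=2)
Step 3: exit scope (depth=1)
Step 4: declare a=52 at depth 1
Step 5: declare b=8 at depth 1
Step 6: enter scope (depth=2)
Step 7: declare a=44 at depth 2
Step 8: declare b=49 at depth 2
Step 9: declare a=(read b)=49 at depth 2
Visible at query point: a=49 b=49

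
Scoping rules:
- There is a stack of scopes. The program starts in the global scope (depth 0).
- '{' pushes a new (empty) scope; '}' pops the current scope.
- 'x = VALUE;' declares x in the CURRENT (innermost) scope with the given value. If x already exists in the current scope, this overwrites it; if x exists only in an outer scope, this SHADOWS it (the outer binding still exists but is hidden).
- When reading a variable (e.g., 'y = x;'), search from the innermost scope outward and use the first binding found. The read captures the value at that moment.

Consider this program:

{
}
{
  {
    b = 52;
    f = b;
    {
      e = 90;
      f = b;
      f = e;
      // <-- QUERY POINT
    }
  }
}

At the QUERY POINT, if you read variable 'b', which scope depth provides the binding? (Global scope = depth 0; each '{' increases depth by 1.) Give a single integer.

Answer: 2

Derivation:
Step 1: enter scope (depth=1)
Step 2: exit scope (depth=0)
Step 3: enter scope (depth=1)
Step 4: enter scope (depth=2)
Step 5: declare b=52 at depth 2
Step 6: declare f=(read b)=52 at depth 2
Step 7: enter scope (depth=3)
Step 8: declare e=90 at depth 3
Step 9: declare f=(read b)=52 at depth 3
Step 10: declare f=(read e)=90 at depth 3
Visible at query point: b=52 e=90 f=90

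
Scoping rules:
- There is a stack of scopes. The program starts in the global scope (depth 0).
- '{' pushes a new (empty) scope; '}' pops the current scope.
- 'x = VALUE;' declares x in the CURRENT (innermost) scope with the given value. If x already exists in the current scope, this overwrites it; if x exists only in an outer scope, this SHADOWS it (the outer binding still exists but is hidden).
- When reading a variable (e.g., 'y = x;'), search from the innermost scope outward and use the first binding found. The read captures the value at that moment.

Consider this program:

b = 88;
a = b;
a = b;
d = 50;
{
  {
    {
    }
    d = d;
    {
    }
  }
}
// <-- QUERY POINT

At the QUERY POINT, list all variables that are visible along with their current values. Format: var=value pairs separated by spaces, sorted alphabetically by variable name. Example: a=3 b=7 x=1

Answer: a=88 b=88 d=50

Derivation:
Step 1: declare b=88 at depth 0
Step 2: declare a=(read b)=88 at depth 0
Step 3: declare a=(read b)=88 at depth 0
Step 4: declare d=50 at depth 0
Step 5: enter scope (depth=1)
Step 6: enter scope (depth=2)
Step 7: enter scope (depth=3)
Step 8: exit scope (depth=2)
Step 9: declare d=(read d)=50 at depth 2
Step 10: enter scope (depth=3)
Step 11: exit scope (depth=2)
Step 12: exit scope (depth=1)
Step 13: exit scope (depth=0)
Visible at query point: a=88 b=88 d=50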